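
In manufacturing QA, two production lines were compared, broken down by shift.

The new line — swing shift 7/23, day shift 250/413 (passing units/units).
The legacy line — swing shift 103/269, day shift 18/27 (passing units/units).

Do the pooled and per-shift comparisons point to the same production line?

Swing shift: the new line 7/23 = 30.4%, the legacy line 103/269 = 38.3% → the legacy line
Day shift: the new line 250/413 = 60.5%, the legacy line 18/27 = 66.7% → the legacy line
Overall: the new line 257/436 = 58.9%, the legacy line 121/296 = 40.9% → the new line
The legacy line wins each shift group but the new line wins overall — the comparison reverses. The legacy line's units skew toward swing shift, which has a lower base rate.

No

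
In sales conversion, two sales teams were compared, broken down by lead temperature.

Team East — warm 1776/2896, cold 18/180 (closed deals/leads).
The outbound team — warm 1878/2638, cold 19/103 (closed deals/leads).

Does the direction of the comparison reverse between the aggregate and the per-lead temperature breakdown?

Warm: Team East 1776/2896 = 61.3%, the outbound team 1878/2638 = 71.2% → the outbound team
Cold: Team East 18/180 = 10.0%, the outbound team 19/103 = 18.4% → the outbound team
Overall: Team East 1794/3076 = 58.3%, the outbound team 1897/2741 = 69.2% → the outbound team
The outbound team wins overall and in every lead group — no reversal.

No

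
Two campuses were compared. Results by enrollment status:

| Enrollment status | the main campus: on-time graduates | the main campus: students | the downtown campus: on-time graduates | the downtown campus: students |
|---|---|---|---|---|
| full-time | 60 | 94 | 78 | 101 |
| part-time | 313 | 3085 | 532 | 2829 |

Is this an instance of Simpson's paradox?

No

Full-time: the main campus 60/94 = 63.8%, the downtown campus 78/101 = 77.2% → the downtown campus
Part-time: the main campus 313/3085 = 10.1%, the downtown campus 532/2829 = 18.8% → the downtown campus
Overall: the main campus 373/3179 = 11.7%, the downtown campus 610/2930 = 20.8% → the downtown campus
The downtown campus wins overall and in every enrollment group — no reversal.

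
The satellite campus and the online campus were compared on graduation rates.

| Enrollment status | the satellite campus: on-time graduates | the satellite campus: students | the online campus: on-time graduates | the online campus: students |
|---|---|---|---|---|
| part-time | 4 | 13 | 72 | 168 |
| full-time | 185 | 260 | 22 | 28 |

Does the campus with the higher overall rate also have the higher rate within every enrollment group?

No

Part-time: the satellite campus 4/13 = 30.8%, the online campus 72/168 = 42.9% → the online campus
Full-time: the satellite campus 185/260 = 71.2%, the online campus 22/28 = 78.6% → the online campus
Overall: the satellite campus 189/273 = 69.2%, the online campus 94/196 = 48.0% → the satellite campus
The online campus wins each enrollment group but the satellite campus wins overall — the comparison reverses. The online campus's students skew toward part-time, which has a lower base rate.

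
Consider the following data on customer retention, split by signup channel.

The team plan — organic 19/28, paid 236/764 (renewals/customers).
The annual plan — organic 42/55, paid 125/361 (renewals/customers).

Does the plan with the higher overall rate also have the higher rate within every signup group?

Yes

Organic: the team plan 19/28 = 67.9%, the annual plan 42/55 = 76.4% → the annual plan
Paid: the team plan 236/764 = 30.9%, the annual plan 125/361 = 34.6% → the annual plan
Overall: the team plan 255/792 = 32.2%, the annual plan 167/416 = 40.1% → the annual plan
The annual plan wins overall and in every signup group — no reversal.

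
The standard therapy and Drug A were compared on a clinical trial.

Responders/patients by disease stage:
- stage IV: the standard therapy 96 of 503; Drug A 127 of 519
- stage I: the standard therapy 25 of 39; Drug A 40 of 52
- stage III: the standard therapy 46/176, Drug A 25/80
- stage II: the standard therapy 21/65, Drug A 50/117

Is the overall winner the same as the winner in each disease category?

Yes

Stage IV: the standard therapy 96/503 = 19.1%, Drug A 127/519 = 24.5% → Drug A
Stage I: the standard therapy 25/39 = 64.1%, Drug A 40/52 = 76.9% → Drug A
Stage III: the standard therapy 46/176 = 26.1%, Drug A 25/80 = 31.2% → Drug A
Stage II: the standard therapy 21/65 = 32.3%, Drug A 50/117 = 42.7% → Drug A
Overall: the standard therapy 188/783 = 24.0%, Drug A 242/768 = 31.5% → Drug A
Drug A wins overall and in every disease group — no reversal.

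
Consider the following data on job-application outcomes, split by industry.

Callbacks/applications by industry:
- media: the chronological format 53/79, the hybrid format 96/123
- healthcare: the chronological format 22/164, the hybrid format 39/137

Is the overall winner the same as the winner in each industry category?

Media: the chronological format 53/79 = 67.1%, the hybrid format 96/123 = 78.0% → the hybrid format
Healthcare: the chronological format 22/164 = 13.4%, the hybrid format 39/137 = 28.5% → the hybrid format
Overall: the chronological format 75/243 = 30.9%, the hybrid format 135/260 = 51.9% → the hybrid format
The hybrid format wins overall and in every industry group — no reversal.

Yes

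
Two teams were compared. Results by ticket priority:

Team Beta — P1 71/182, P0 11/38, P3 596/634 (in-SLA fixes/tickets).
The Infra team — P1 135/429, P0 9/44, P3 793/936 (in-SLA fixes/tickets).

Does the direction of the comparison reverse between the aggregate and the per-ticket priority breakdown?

No

P1: Team Beta 71/182 = 39.0%, the Infra team 135/429 = 31.5% → Team Beta
P0: Team Beta 11/38 = 28.9%, the Infra team 9/44 = 20.5% → Team Beta
P3: Team Beta 596/634 = 94.0%, the Infra team 793/936 = 84.7% → Team Beta
Overall: Team Beta 678/854 = 79.4%, the Infra team 937/1409 = 66.5% → Team Beta
Team Beta wins overall and in every ticket group — no reversal.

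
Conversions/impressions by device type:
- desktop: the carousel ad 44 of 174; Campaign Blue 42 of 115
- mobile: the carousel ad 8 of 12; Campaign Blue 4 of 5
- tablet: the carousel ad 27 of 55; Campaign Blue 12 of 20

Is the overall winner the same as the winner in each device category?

Yes

Desktop: the carousel ad 44/174 = 25.3%, Campaign Blue 42/115 = 36.5% → Campaign Blue
Mobile: the carousel ad 8/12 = 66.7%, Campaign Blue 4/5 = 80.0% → Campaign Blue
Tablet: the carousel ad 27/55 = 49.1%, Campaign Blue 12/20 = 60.0% → Campaign Blue
Overall: the carousel ad 79/241 = 32.8%, Campaign Blue 58/140 = 41.4% → Campaign Blue
Campaign Blue wins overall and in every device group — no reversal.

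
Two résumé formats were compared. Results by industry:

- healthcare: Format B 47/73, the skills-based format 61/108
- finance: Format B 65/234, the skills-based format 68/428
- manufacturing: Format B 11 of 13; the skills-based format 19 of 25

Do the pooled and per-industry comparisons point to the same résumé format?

Healthcare: Format B 47/73 = 64.4%, the skills-based format 61/108 = 56.5% → Format B
Finance: Format B 65/234 = 27.8%, the skills-based format 68/428 = 15.9% → Format B
Manufacturing: Format B 11/13 = 84.6%, the skills-based format 19/25 = 76.0% → Format B
Overall: Format B 123/320 = 38.4%, the skills-based format 148/561 = 26.4% → Format B
Format B wins overall and in every industry group — no reversal.

Yes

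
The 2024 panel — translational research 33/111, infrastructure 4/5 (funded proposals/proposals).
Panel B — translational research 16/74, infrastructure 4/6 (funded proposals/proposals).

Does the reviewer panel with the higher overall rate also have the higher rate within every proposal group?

Translational research: the 2024 panel 33/111 = 29.7%, Panel B 16/74 = 21.6% → the 2024 panel
Infrastructure: the 2024 panel 4/5 = 80.0%, Panel B 4/6 = 66.7% → the 2024 panel
Overall: the 2024 panel 37/116 = 31.9%, Panel B 20/80 = 25.0% → the 2024 panel
The 2024 panel wins overall and in every proposal group — no reversal.

Yes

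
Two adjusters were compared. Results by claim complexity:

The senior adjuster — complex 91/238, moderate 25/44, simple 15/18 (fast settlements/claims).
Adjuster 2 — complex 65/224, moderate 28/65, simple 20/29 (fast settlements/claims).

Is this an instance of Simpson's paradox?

Complex: the senior adjuster 91/238 = 38.2%, Adjuster 2 65/224 = 29.0% → the senior adjuster
Moderate: the senior adjuster 25/44 = 56.8%, Adjuster 2 28/65 = 43.1% → the senior adjuster
Simple: the senior adjuster 15/18 = 83.3%, Adjuster 2 20/29 = 69.0% → the senior adjuster
Overall: the senior adjuster 131/300 = 43.7%, Adjuster 2 113/318 = 35.5% → the senior adjuster
The senior adjuster wins overall and in every claim group — no reversal.

No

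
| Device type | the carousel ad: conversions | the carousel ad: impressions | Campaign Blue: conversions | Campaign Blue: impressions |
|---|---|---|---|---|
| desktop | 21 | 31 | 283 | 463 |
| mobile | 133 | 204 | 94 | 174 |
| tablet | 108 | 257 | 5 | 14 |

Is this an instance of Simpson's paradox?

Desktop: the carousel ad 21/31 = 67.7%, Campaign Blue 283/463 = 61.1% → the carousel ad
Mobile: the carousel ad 133/204 = 65.2%, Campaign Blue 94/174 = 54.0% → the carousel ad
Tablet: the carousel ad 108/257 = 42.0%, Campaign Blue 5/14 = 35.7% → the carousel ad
Overall: the carousel ad 262/492 = 53.3%, Campaign Blue 382/651 = 58.7% → Campaign Blue
The carousel ad wins each device group but Campaign Blue wins overall — the comparison reverses. The carousel ad's impressions skew toward tablet, which has a lower base rate.

Yes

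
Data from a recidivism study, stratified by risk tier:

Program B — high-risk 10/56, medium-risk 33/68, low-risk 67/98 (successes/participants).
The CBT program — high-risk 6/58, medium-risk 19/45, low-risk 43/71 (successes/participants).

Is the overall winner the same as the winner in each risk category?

Yes

High-risk: Program B 10/56 = 17.9%, the CBT program 6/58 = 10.3% → Program B
Medium-risk: Program B 33/68 = 48.5%, the CBT program 19/45 = 42.2% → Program B
Low-risk: Program B 67/98 = 68.4%, the CBT program 43/71 = 60.6% → Program B
Overall: Program B 110/222 = 49.5%, the CBT program 68/174 = 39.1% → Program B
Program B wins overall and in every risk group — no reversal.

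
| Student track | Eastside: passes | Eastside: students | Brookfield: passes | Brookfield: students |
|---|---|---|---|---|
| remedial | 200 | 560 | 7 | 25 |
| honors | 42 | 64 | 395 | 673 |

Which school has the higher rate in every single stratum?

Eastside

Remedial: Eastside 200/560 = 35.7%, Brookfield 7/25 = 28.0% → Eastside
Honors: Eastside 42/64 = 65.6%, Brookfield 395/673 = 58.7% → Eastside
Eastside has the higher rate in both groups.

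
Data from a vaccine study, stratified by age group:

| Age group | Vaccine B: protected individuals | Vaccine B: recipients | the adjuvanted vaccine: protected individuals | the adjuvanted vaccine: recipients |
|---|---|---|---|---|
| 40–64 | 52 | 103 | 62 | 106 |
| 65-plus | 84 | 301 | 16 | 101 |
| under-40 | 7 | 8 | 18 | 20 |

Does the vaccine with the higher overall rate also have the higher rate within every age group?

40–64: Vaccine B 52/103 = 50.5%, the adjuvanted vaccine 62/106 = 58.5% → the adjuvanted vaccine
65-plus: Vaccine B 84/301 = 27.9%, the adjuvanted vaccine 16/101 = 15.8% → Vaccine B
Under-40: Vaccine B 7/8 = 87.5%, the adjuvanted vaccine 18/20 = 90.0% → the adjuvanted vaccine
Overall: Vaccine B 143/412 = 34.7%, the adjuvanted vaccine 96/227 = 42.3% → the adjuvanted vaccine
Neither sweeps: Vaccine B wins 1 of 3 groups, the adjuvanted vaccine wins 2. The adjuvanted vaccine wins overall but not every group — no Simpson reversal.

No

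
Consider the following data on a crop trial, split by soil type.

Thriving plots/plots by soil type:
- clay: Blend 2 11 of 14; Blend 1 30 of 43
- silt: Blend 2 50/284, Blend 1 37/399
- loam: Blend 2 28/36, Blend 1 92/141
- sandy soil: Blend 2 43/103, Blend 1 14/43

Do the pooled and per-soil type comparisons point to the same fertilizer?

Yes

Clay: Blend 2 11/14 = 78.6%, Blend 1 30/43 = 69.8% → Blend 2
Silt: Blend 2 50/284 = 17.6%, Blend 1 37/399 = 9.3% → Blend 2
Loam: Blend 2 28/36 = 77.8%, Blend 1 92/141 = 65.2% → Blend 2
Sandy soil: Blend 2 43/103 = 41.7%, Blend 1 14/43 = 32.6% → Blend 2
Overall: Blend 2 132/437 = 30.2%, Blend 1 173/626 = 27.6% → Blend 2
Blend 2 wins overall and in every soil group — no reversal.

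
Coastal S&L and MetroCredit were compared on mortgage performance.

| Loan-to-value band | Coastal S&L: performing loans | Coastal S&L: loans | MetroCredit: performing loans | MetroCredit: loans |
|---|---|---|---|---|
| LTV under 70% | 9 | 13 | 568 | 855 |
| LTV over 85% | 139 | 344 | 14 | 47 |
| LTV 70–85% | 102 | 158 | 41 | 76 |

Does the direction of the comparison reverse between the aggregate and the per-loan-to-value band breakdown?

LTV under 70%: Coastal S&L 9/13 = 69.2%, MetroCredit 568/855 = 66.4% → Coastal S&L
LTV over 85%: Coastal S&L 139/344 = 40.4%, MetroCredit 14/47 = 29.8% → Coastal S&L
LTV 70–85%: Coastal S&L 102/158 = 64.6%, MetroCredit 41/76 = 53.9% → Coastal S&L
Overall: Coastal S&L 250/515 = 48.5%, MetroCredit 623/978 = 63.7% → MetroCredit
Coastal S&L wins each loan-to-value group but MetroCredit wins overall — the comparison reverses. Coastal S&L's loans skew toward LTV over 85%, which has a lower base rate.

Yes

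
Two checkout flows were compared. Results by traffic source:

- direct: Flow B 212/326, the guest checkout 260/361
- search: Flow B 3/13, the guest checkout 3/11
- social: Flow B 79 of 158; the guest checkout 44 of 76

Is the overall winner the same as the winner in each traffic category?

Direct: Flow B 212/326 = 65.0%, the guest checkout 260/361 = 72.0% → the guest checkout
Search: Flow B 3/13 = 23.1%, the guest checkout 3/11 = 27.3% → the guest checkout
Social: Flow B 79/158 = 50.0%, the guest checkout 44/76 = 57.9% → the guest checkout
Overall: Flow B 294/497 = 59.2%, the guest checkout 307/448 = 68.5% → the guest checkout
The guest checkout wins overall and in every traffic group — no reversal.

Yes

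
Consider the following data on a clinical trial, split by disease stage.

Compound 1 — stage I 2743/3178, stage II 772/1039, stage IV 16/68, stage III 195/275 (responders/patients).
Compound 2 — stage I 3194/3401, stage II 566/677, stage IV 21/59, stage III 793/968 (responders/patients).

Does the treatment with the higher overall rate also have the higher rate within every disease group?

Yes

Stage I: Compound 1 2743/3178 = 86.3%, Compound 2 3194/3401 = 93.9% → Compound 2
Stage II: Compound 1 772/1039 = 74.3%, Compound 2 566/677 = 83.6% → Compound 2
Stage IV: Compound 1 16/68 = 23.5%, Compound 2 21/59 = 35.6% → Compound 2
Stage III: Compound 1 195/275 = 70.9%, Compound 2 793/968 = 81.9% → Compound 2
Overall: Compound 1 3726/4560 = 81.7%, Compound 2 4574/5105 = 89.6% → Compound 2
Compound 2 wins overall and in every disease group — no reversal.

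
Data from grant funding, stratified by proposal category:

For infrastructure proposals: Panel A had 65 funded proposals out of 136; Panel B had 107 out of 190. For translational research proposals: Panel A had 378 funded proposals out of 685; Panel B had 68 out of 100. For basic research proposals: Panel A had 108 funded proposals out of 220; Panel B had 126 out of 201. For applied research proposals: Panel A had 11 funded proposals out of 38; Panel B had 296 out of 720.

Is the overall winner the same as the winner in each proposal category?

No

Infrastructure: Panel A 65/136 = 47.8%, Panel B 107/190 = 56.3% → Panel B
Translational research: Panel A 378/685 = 55.2%, Panel B 68/100 = 68.0% → Panel B
Basic research: Panel A 108/220 = 49.1%, Panel B 126/201 = 62.7% → Panel B
Applied research: Panel A 11/38 = 28.9%, Panel B 296/720 = 41.1% → Panel B
Overall: Panel A 562/1079 = 52.1%, Panel B 597/1211 = 49.3% → Panel A
Panel B wins each proposal group but Panel A wins overall — the comparison reverses. Panel B's proposals skew toward applied research, which has a lower base rate.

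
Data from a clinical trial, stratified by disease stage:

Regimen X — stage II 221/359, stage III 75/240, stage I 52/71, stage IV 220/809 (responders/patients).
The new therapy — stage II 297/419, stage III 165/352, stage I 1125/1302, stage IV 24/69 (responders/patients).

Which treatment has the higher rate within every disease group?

Stage II: Regimen X 221/359 = 61.6%, the new therapy 297/419 = 70.9% → the new therapy
Stage III: Regimen X 75/240 = 31.2%, the new therapy 165/352 = 46.9% → the new therapy
Stage I: Regimen X 52/71 = 73.2%, the new therapy 1125/1302 = 86.4% → the new therapy
Stage IV: Regimen X 220/809 = 27.2%, the new therapy 24/69 = 34.8% → the new therapy
The new therapy has the higher rate in all 4 groups.

the new therapy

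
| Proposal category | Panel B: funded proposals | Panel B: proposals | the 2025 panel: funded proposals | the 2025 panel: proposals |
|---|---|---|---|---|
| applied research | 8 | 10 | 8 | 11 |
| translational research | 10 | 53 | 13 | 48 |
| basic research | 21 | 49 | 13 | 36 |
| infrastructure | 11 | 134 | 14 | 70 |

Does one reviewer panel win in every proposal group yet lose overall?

No

Applied research: Panel B 8/10 = 80.0%, the 2025 panel 8/11 = 72.7% → Panel B
Translational research: Panel B 10/53 = 18.9%, the 2025 panel 13/48 = 27.1% → the 2025 panel
Basic research: Panel B 21/49 = 42.9%, the 2025 panel 13/36 = 36.1% → Panel B
Infrastructure: Panel B 11/134 = 8.2%, the 2025 panel 14/70 = 20.0% → the 2025 panel
Overall: Panel B 50/246 = 20.3%, the 2025 panel 48/165 = 29.1% → the 2025 panel
Neither sweeps: Panel B wins 2 of 4 groups, the 2025 panel wins 2. The 2025 panel wins overall but not every group — no Simpson reversal.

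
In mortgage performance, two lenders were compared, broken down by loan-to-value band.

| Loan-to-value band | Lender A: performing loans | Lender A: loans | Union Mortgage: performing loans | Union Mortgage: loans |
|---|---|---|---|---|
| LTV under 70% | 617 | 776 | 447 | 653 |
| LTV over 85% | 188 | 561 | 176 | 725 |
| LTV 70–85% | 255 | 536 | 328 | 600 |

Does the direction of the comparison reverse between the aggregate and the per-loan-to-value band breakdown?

No

LTV under 70%: Lender A 617/776 = 79.5%, Union Mortgage 447/653 = 68.5% → Lender A
LTV over 85%: Lender A 188/561 = 33.5%, Union Mortgage 176/725 = 24.3% → Lender A
LTV 70–85%: Lender A 255/536 = 47.6%, Union Mortgage 328/600 = 54.7% → Union Mortgage
Overall: Lender A 1060/1873 = 56.6%, Union Mortgage 951/1978 = 48.1% → Lender A
Neither sweeps: Lender A wins 2 of 3 groups, Union Mortgage wins 1. Lender A wins overall but not every group — no Simpson reversal.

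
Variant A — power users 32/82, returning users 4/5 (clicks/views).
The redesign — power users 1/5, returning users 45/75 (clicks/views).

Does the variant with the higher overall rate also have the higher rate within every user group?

No

Power users: Variant A 32/82 = 39.0%, the redesign 1/5 = 20.0% → Variant A
Returning users: Variant A 4/5 = 80.0%, the redesign 45/75 = 60.0% → Variant A
Overall: Variant A 36/87 = 41.4%, the redesign 46/80 = 57.5% → the redesign
Variant A wins each user group but the redesign wins overall — the comparison reverses. Variant A's views skew toward power users, which has a lower base rate.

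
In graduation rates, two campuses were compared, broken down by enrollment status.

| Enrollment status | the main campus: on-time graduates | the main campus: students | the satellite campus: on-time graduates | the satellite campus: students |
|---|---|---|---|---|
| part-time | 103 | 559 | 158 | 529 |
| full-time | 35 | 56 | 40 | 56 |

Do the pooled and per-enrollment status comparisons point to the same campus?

Yes

Part-time: the main campus 103/559 = 18.4%, the satellite campus 158/529 = 29.9% → the satellite campus
Full-time: the main campus 35/56 = 62.5%, the satellite campus 40/56 = 71.4% → the satellite campus
Overall: the main campus 138/615 = 22.4%, the satellite campus 198/585 = 33.8% → the satellite campus
The satellite campus wins overall and in every enrollment group — no reversal.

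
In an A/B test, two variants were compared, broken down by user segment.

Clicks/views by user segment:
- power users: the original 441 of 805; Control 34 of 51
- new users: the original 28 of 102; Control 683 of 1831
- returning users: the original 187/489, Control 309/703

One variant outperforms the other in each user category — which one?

Control

Power users: the original 441/805 = 54.8%, Control 34/51 = 66.7% → Control
New users: the original 28/102 = 27.5%, Control 683/1831 = 37.3% → Control
Returning users: the original 187/489 = 38.2%, Control 309/703 = 44.0% → Control
Control has the higher rate in all 3 groups.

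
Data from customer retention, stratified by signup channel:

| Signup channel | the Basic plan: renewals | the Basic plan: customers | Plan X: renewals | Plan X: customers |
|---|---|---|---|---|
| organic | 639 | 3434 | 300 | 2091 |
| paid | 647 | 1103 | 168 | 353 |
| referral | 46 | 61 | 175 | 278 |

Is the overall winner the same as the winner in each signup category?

Yes

Organic: the Basic plan 639/3434 = 18.6%, Plan X 300/2091 = 14.3% → the Basic plan
Paid: the Basic plan 647/1103 = 58.7%, Plan X 168/353 = 47.6% → the Basic plan
Referral: the Basic plan 46/61 = 75.4%, Plan X 175/278 = 62.9% → the Basic plan
Overall: the Basic plan 1332/4598 = 29.0%, Plan X 643/2722 = 23.6% → the Basic plan
The Basic plan wins overall and in every signup group — no reversal.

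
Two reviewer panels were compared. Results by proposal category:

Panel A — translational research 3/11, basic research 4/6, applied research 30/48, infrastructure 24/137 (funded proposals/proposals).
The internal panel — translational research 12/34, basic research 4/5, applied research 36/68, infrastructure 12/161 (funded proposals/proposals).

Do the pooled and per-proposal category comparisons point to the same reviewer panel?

Translational research: Panel A 3/11 = 27.3%, the internal panel 12/34 = 35.3% → the internal panel
Basic research: Panel A 4/6 = 66.7%, the internal panel 4/5 = 80.0% → the internal panel
Applied research: Panel A 30/48 = 62.5%, the internal panel 36/68 = 52.9% → Panel A
Infrastructure: Panel A 24/137 = 17.5%, the internal panel 12/161 = 7.5% → Panel A
Overall: Panel A 61/202 = 30.2%, the internal panel 64/268 = 23.9% → Panel A
Neither sweeps: Panel A wins 2 of 4 groups, the internal panel wins 2. Panel A wins overall but not every group — no Simpson reversal.

No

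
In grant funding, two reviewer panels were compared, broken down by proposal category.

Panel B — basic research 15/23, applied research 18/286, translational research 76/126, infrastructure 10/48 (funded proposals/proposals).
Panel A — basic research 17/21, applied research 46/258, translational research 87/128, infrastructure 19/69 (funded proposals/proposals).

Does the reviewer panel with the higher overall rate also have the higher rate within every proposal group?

Basic research: Panel B 15/23 = 65.2%, Panel A 17/21 = 81.0% → Panel A
Applied research: Panel B 18/286 = 6.3%, Panel A 46/258 = 17.8% → Panel A
Translational research: Panel B 76/126 = 60.3%, Panel A 87/128 = 68.0% → Panel A
Infrastructure: Panel B 10/48 = 20.8%, Panel A 19/69 = 27.5% → Panel A
Overall: Panel B 119/483 = 24.6%, Panel A 169/476 = 35.5% → Panel A
Panel A wins overall and in every proposal group — no reversal.

Yes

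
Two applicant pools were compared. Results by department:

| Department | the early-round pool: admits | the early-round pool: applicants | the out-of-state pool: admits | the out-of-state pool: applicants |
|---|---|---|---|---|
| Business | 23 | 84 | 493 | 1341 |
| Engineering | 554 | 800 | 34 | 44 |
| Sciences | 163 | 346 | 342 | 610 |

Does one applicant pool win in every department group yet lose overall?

Yes

Business: the early-round pool 23/84 = 27.4%, the out-of-state pool 493/1341 = 36.8% → the out-of-state pool
Engineering: the early-round pool 554/800 = 69.2%, the out-of-state pool 34/44 = 77.3% → the out-of-state pool
Sciences: the early-round pool 163/346 = 47.1%, the out-of-state pool 342/610 = 56.1% → the out-of-state pool
Overall: the early-round pool 740/1230 = 60.2%, the out-of-state pool 869/1995 = 43.6% → the early-round pool
The out-of-state pool wins each department group but the early-round pool wins overall — the comparison reverses. The out-of-state pool's applicants skew toward Business, which has a lower base rate.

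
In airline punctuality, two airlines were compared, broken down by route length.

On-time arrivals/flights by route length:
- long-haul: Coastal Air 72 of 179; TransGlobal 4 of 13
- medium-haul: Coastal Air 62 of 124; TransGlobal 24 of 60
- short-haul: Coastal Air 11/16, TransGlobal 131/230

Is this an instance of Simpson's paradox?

Yes

Long-haul: Coastal Air 72/179 = 40.2%, TransGlobal 4/13 = 30.8% → Coastal Air
Medium-haul: Coastal Air 62/124 = 50.0%, TransGlobal 24/60 = 40.0% → Coastal Air
Short-haul: Coastal Air 11/16 = 68.8%, TransGlobal 131/230 = 57.0% → Coastal Air
Overall: Coastal Air 145/319 = 45.5%, TransGlobal 159/303 = 52.5% → TransGlobal
Coastal Air wins each route group but TransGlobal wins overall — the comparison reverses. Coastal Air's flights skew toward long-haul, which has a lower base rate.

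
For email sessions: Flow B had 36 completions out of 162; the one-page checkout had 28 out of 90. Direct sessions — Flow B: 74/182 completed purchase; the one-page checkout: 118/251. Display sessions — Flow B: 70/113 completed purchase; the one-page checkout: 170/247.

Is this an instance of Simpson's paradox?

No

Email: Flow B 36/162 = 22.2%, the one-page checkout 28/90 = 31.1% → the one-page checkout
Direct: Flow B 74/182 = 40.7%, the one-page checkout 118/251 = 47.0% → the one-page checkout
Display: Flow B 70/113 = 61.9%, the one-page checkout 170/247 = 68.8% → the one-page checkout
Overall: Flow B 180/457 = 39.4%, the one-page checkout 316/588 = 53.7% → the one-page checkout
The one-page checkout wins overall and in every traffic group — no reversal.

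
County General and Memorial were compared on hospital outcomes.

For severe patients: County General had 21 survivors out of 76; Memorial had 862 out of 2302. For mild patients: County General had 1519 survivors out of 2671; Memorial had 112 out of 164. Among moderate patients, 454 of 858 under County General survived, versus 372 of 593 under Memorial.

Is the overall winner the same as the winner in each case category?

Severe: County General 21/76 = 27.6%, Memorial 862/2302 = 37.4% → Memorial
Mild: County General 1519/2671 = 56.9%, Memorial 112/164 = 68.3% → Memorial
Moderate: County General 454/858 = 52.9%, Memorial 372/593 = 62.7% → Memorial
Overall: County General 1994/3605 = 55.3%, Memorial 1346/3059 = 44.0% → County General
Memorial wins each case group but County General wins overall — the comparison reverses. Memorial's patients skew toward severe, which has a lower base rate.

No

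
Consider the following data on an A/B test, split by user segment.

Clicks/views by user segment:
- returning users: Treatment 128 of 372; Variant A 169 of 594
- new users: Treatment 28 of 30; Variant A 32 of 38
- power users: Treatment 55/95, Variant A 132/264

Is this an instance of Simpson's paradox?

No

Returning users: Treatment 128/372 = 34.4%, Variant A 169/594 = 28.5% → Treatment
New users: Treatment 28/30 = 93.3%, Variant A 32/38 = 84.2% → Treatment
Power users: Treatment 55/95 = 57.9%, Variant A 132/264 = 50.0% → Treatment
Overall: Treatment 211/497 = 42.5%, Variant A 333/896 = 37.2% → Treatment
Treatment wins overall and in every user group — no reversal.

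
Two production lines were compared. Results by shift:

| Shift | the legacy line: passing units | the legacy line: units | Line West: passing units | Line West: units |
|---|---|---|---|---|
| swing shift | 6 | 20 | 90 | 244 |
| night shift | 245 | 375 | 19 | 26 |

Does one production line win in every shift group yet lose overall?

Yes

Swing shift: the legacy line 6/20 = 30.0%, Line West 90/244 = 36.9% → Line West
Night shift: the legacy line 245/375 = 65.3%, Line West 19/26 = 73.1% → Line West
Overall: the legacy line 251/395 = 63.5%, Line West 109/270 = 40.4% → the legacy line
Line West wins each shift group but the legacy line wins overall — the comparison reverses. Line West's units skew toward swing shift, which has a lower base rate.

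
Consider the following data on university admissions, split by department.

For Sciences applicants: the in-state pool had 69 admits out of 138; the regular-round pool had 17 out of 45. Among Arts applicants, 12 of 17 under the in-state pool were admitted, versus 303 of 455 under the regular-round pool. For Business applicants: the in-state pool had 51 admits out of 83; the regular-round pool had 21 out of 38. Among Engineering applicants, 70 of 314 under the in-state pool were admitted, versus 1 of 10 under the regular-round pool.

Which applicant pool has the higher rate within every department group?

Sciences: the in-state pool 69/138 = 50.0%, the regular-round pool 17/45 = 37.8% → the in-state pool
Arts: the in-state pool 12/17 = 70.6%, the regular-round pool 303/455 = 66.6% → the in-state pool
Business: the in-state pool 51/83 = 61.4%, the regular-round pool 21/38 = 55.3% → the in-state pool
Engineering: the in-state pool 70/314 = 22.3%, the regular-round pool 1/10 = 10.0% → the in-state pool
The in-state pool has the higher rate in all 4 groups.

the in-state pool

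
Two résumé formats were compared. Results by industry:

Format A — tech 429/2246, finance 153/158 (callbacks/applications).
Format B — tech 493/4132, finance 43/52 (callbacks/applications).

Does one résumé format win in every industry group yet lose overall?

Tech: Format A 429/2246 = 19.1%, Format B 493/4132 = 11.9% → Format A
Finance: Format A 153/158 = 96.8%, Format B 43/52 = 82.7% → Format A
Overall: Format A 582/2404 = 24.2%, Format B 536/4184 = 12.8% → Format A
Format A wins overall and in every industry group — no reversal.

No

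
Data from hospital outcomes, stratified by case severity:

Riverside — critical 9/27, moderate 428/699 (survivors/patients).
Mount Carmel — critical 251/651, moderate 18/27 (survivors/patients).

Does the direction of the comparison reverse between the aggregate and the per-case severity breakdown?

Critical: Riverside 9/27 = 33.3%, Mount Carmel 251/651 = 38.6% → Mount Carmel
Moderate: Riverside 428/699 = 61.2%, Mount Carmel 18/27 = 66.7% → Mount Carmel
Overall: Riverside 437/726 = 60.2%, Mount Carmel 269/678 = 39.7% → Riverside
Mount Carmel wins each case group but Riverside wins overall — the comparison reverses. Mount Carmel's patients skew toward critical, which has a lower base rate.

Yes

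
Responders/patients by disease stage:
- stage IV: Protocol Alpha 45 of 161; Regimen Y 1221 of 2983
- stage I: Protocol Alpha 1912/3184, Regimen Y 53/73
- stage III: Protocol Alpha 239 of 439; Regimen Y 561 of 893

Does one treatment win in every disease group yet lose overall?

Yes

Stage IV: Protocol Alpha 45/161 = 28.0%, Regimen Y 1221/2983 = 40.9% → Regimen Y
Stage I: Protocol Alpha 1912/3184 = 60.1%, Regimen Y 53/73 = 72.6% → Regimen Y
Stage III: Protocol Alpha 239/439 = 54.4%, Regimen Y 561/893 = 62.8% → Regimen Y
Overall: Protocol Alpha 2196/3784 = 58.0%, Regimen Y 1835/3949 = 46.5% → Protocol Alpha
Regimen Y wins each disease group but Protocol Alpha wins overall — the comparison reverses. Regimen Y's patients skew toward stage IV, which has a lower base rate.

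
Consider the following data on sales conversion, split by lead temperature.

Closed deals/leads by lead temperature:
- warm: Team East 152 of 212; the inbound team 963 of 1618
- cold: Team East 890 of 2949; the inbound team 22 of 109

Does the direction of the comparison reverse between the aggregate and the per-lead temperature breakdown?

Warm: Team East 152/212 = 71.7%, the inbound team 963/1618 = 59.5% → Team East
Cold: Team East 890/2949 = 30.2%, the inbound team 22/109 = 20.2% → Team East
Overall: Team East 1042/3161 = 33.0%, the inbound team 985/1727 = 57.0% → the inbound team
Team East wins each lead group but the inbound team wins overall — the comparison reverses. Team East's leads skew toward cold, which has a lower base rate.

Yes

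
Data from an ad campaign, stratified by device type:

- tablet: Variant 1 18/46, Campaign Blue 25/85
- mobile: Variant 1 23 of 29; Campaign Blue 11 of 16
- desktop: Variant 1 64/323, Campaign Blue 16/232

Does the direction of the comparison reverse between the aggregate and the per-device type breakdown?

No

Tablet: Variant 1 18/46 = 39.1%, Campaign Blue 25/85 = 29.4% → Variant 1
Mobile: Variant 1 23/29 = 79.3%, Campaign Blue 11/16 = 68.8% → Variant 1
Desktop: Variant 1 64/323 = 19.8%, Campaign Blue 16/232 = 6.9% → Variant 1
Overall: Variant 1 105/398 = 26.4%, Campaign Blue 52/333 = 15.6% → Variant 1
Variant 1 wins overall and in every device group — no reversal.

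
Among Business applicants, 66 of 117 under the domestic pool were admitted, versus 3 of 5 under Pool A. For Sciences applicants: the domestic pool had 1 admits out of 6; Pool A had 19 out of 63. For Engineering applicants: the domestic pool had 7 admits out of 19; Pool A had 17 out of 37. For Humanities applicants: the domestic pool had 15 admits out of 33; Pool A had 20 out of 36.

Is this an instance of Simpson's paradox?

Business: the domestic pool 66/117 = 56.4%, Pool A 3/5 = 60.0% → Pool A
Sciences: the domestic pool 1/6 = 16.7%, Pool A 19/63 = 30.2% → Pool A
Engineering: the domestic pool 7/19 = 36.8%, Pool A 17/37 = 45.9% → Pool A
Humanities: the domestic pool 15/33 = 45.5%, Pool A 20/36 = 55.6% → Pool A
Overall: the domestic pool 89/175 = 50.9%, Pool A 59/141 = 41.8% → the domestic pool
Pool A wins each department group but the domestic pool wins overall — the comparison reverses. Pool A's applicants skew toward Sciences, which has a lower base rate.

Yes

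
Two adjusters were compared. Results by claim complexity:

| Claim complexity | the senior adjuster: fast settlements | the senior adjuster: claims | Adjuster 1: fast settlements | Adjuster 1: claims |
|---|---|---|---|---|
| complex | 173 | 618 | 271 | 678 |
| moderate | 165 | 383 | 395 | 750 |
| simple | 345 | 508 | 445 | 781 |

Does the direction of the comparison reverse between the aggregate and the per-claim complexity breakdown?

Complex: the senior adjuster 173/618 = 28.0%, Adjuster 1 271/678 = 40.0% → Adjuster 1
Moderate: the senior adjuster 165/383 = 43.1%, Adjuster 1 395/750 = 52.7% → Adjuster 1
Simple: the senior adjuster 345/508 = 67.9%, Adjuster 1 445/781 = 57.0% → the senior adjuster
Overall: the senior adjuster 683/1509 = 45.3%, Adjuster 1 1111/2209 = 50.3% → Adjuster 1
Neither sweeps: the senior adjuster wins 1 of 3 groups, Adjuster 1 wins 2. Adjuster 1 wins overall but not every group — no Simpson reversal.

No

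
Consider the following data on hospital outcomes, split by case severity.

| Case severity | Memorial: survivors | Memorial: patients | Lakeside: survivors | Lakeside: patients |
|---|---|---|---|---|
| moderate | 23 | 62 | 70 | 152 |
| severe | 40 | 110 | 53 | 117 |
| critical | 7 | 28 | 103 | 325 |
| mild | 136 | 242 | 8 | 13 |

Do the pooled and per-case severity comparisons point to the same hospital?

No

Moderate: Memorial 23/62 = 37.1%, Lakeside 70/152 = 46.1% → Lakeside
Severe: Memorial 40/110 = 36.4%, Lakeside 53/117 = 45.3% → Lakeside
Critical: Memorial 7/28 = 25.0%, Lakeside 103/325 = 31.7% → Lakeside
Mild: Memorial 136/242 = 56.2%, Lakeside 8/13 = 61.5% → Lakeside
Overall: Memorial 206/442 = 46.6%, Lakeside 234/607 = 38.6% → Memorial
Lakeside wins each case group but Memorial wins overall — the comparison reverses. Lakeside's patients skew toward critical, which has a lower base rate.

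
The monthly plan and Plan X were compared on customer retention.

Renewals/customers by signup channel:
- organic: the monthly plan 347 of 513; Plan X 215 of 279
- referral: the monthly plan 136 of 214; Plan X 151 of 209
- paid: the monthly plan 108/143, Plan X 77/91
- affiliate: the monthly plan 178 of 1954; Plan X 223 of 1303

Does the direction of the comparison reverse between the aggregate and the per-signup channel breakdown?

No

Organic: the monthly plan 347/513 = 67.6%, Plan X 215/279 = 77.1% → Plan X
Referral: the monthly plan 136/214 = 63.6%, Plan X 151/209 = 72.2% → Plan X
Paid: the monthly plan 108/143 = 75.5%, Plan X 77/91 = 84.6% → Plan X
Affiliate: the monthly plan 178/1954 = 9.1%, Plan X 223/1303 = 17.1% → Plan X
Overall: the monthly plan 769/2824 = 27.2%, Plan X 666/1882 = 35.4% → Plan X
Plan X wins overall and in every signup group — no reversal.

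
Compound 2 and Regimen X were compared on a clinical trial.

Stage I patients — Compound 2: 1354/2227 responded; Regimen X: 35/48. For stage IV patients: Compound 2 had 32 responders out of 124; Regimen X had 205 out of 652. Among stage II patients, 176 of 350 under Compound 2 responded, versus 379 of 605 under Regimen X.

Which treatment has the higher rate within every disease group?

Stage I: Compound 2 1354/2227 = 60.8%, Regimen X 35/48 = 72.9% → Regimen X
Stage IV: Compound 2 32/124 = 25.8%, Regimen X 205/652 = 31.4% → Regimen X
Stage II: Compound 2 176/350 = 50.3%, Regimen X 379/605 = 62.6% → Regimen X
Regimen X has the higher rate in all 3 groups.

Regimen X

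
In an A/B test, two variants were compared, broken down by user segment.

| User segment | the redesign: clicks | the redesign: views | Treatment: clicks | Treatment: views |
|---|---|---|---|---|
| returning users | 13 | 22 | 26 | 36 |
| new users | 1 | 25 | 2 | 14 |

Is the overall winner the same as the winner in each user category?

Returning users: the redesign 13/22 = 59.1%, Treatment 26/36 = 72.2% → Treatment
New users: the redesign 1/25 = 4.0%, Treatment 2/14 = 14.3% → Treatment
Overall: the redesign 14/47 = 29.8%, Treatment 28/50 = 56.0% → Treatment
Treatment wins overall and in every user group — no reversal.

Yes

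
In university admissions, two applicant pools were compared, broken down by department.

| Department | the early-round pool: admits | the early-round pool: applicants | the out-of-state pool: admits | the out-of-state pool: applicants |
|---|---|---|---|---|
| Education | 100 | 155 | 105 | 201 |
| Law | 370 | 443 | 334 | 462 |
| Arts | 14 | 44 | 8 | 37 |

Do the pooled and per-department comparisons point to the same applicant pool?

Education: the early-round pool 100/155 = 64.5%, the out-of-state pool 105/201 = 52.2% → the early-round pool
Law: the early-round pool 370/443 = 83.5%, the out-of-state pool 334/462 = 72.3% → the early-round pool
Arts: the early-round pool 14/44 = 31.8%, the out-of-state pool 8/37 = 21.6% → the early-round pool
Overall: the early-round pool 484/642 = 75.4%, the out-of-state pool 447/700 = 63.9% → the early-round pool
The early-round pool wins overall and in every department group — no reversal.

Yes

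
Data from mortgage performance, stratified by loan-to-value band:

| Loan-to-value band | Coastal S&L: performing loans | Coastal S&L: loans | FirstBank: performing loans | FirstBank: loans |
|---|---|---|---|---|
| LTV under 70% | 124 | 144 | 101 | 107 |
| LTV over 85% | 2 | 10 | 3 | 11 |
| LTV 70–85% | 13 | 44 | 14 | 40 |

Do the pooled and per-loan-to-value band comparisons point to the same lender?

Yes

LTV under 70%: Coastal S&L 124/144 = 86.1%, FirstBank 101/107 = 94.4% → FirstBank
LTV over 85%: Coastal S&L 2/10 = 20.0%, FirstBank 3/11 = 27.3% → FirstBank
LTV 70–85%: Coastal S&L 13/44 = 29.5%, FirstBank 14/40 = 35.0% → FirstBank
Overall: Coastal S&L 139/198 = 70.2%, FirstBank 118/158 = 74.7% → FirstBank
FirstBank wins overall and in every loan-to-value group — no reversal.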